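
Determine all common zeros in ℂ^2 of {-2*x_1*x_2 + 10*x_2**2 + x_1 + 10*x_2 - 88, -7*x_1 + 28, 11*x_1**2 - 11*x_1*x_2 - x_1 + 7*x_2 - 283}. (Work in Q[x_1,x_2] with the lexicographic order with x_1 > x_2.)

{(4, -3)}

Compute a lex Gröbner basis by Buchberger's algorithm.
f_1 = -2*x_1*x_2 + x_1 + 10*x_2**2 + 10*x_2 - 88, LT = x_1*x_2.
f_2 = -7*x_1 + 28, LT = x_1.
f_3 = 11*x_1**2 - 11*x_1*x_2 - x_1 + 7*x_2 - 283, LT = x_1**2.

S(f_1,f_2): lcm = x_1*x_2. S = -1/2*x_1 - 5*x_2**2 - x_2 + 44.
  leading term x_1: subtract (1/14)·f_2 from -1/2*x_1 - 5*x_2**2 - x_2 + 44 → -5*x_2**2 - x_2 + 42
  leading term x_2**2: no divisor's leading term divides it; move -5*x_2**2 to the remainder.
  leading term x_2: no divisor's leading term divides it; move -x_2 to the remainder.
  leading term 1: no divisor's leading term divides it; move 42 to the remainder.
  remainder -5*x_2**2 - x_2 + 42 ≠ 0; add h_4 = -5*x_2**2 - x_2 + 42 to the basis.

S(f_1,f_3): lcm = x_1**2*x_2. S = -1/2*x_1**2 - 4*x_1*x_2**2 - 54/11*x_1*x_2 + 44*x_1 - 7/11*x_2**2 + 283/11*x_2.
  leading term x_1**2: subtract (1/14*x_1)·f_2 from -1/2*x_1**2 - 4*x_1*x_2**2 - 54/11*x_1*x_2 + 44*x_1 - 7/11*x_2**2 + 283/11*x_2 → -4*x_1*x_2**2 - 54/11*x_1*x_2 + 42*x_1 - 7/11*x_2**2 + 283/11*x_2
  leading term x_1*x_2**2: subtract (2*x_2)·f_1 from -4*x_1*x_2**2 - 54/11*x_1*x_2 + 42*x_1 - 7/11*x_2**2 + 283/11*x_2 → -76/11*x_1*x_2 + 42*x_1 - 20*x_2**3 - 227/11*x_2**2 + 2219/11*x_2
  leading term x_1*x_2: subtract (38/11)·f_1 from -76/11*x_1*x_2 + 42*x_1 - 20*x_2**3 - 227/11*x_2**2 + 2219/11*x_2 → 424/11*x_1 - 20*x_2**3 - 607/11*x_2**2 + 1839/11*x_2 + 304
  leading term x_1: subtract (-424/77)·f_2 from 424/11*x_1 - 20*x_2**3 - 607/11*x_2**2 + 1839/11*x_2 + 304 → -20*x_2**3 - 607/11*x_2**2 + 1839/11*x_2 + 5040/11
  leading term x_2**3: subtract (4*x_2)·h_4 from -20*x_2**3 - 607/11*x_2**2 + 1839/11*x_2 + 5040/11 → -563/11*x_2**2 - 9/11*x_2 + 5040/11
  leading term x_2**2: subtract (563/55)·h_4 from -563/11*x_2**2 - 9/11*x_2 + 5040/11 → 518/55*x_2 + 1554/55
  leading term x_2: no divisor's leading term divides it; move 518/55*x_2 to the remainder.
  leading term 1: no divisor's leading term divides it; move 1554/55 to the remainder.
  remainder 518/55*x_2 + 1554/55 ≠ 0; add h_5 = 518/55*x_2 + 1554/55 to the basis.

S(f_2,f_3): lcm = x_1**2. S = x_1*x_2 - 43/11*x_1 - 7/11*x_2 + 283/11.
  leading term x_1*x_2: subtract (-1/2)·f_1 from x_1*x_2 - 43/11*x_1 - 7/11*x_2 + 283/11 → -75/22*x_1 + 5*x_2**2 + 48/11*x_2 - 201/11
  leading term x_1: subtract (75/154)·f_2 from -75/22*x_1 + 5*x_2**2 + 48/11*x_2 - 201/11 → 5*x_2**2 + 48/11*x_2 - 351/11
  leading term x_2**2: subtract (-1)·h_4 from 5*x_2**2 + 48/11*x_2 - 351/11 → 37/11*x_2 + 111/11
  leading term x_2: subtract (5/14)·h_5 from 37/11*x_2 + 111/11 → 0
  remainder 0.

S(f_1,h_4): lcm = x_1*x_2**2. S = -7/10*x_1*x_2 + 42/5*x_1 - 5*x_2**3 - 5*x_2**2 + 44*x_2.
  leading term x_1*x_2: subtract (7/20)·f_1 from -7/10*x_1*x_2 + 42/5*x_1 - 5*x_2**3 - 5*x_2**2 + 44*x_2 → 161/20*x_1 - 5*x_2**3 - 17/2*x_2**2 + 81/2*x_2 + 154/5
  leading term x_1: subtract (-23/20)·f_2 from 161/20*x_1 - 5*x_2**3 - 17/2*x_2**2 + 81/2*x_2 + 154/5 → -5*x_2**3 - 17/2*x_2**2 + 81/2*x_2 + 63
  leading term x_2**3: subtract (x_2)·h_4 from -5*x_2**3 - 17/2*x_2**2 + 81/2*x_2 + 63 → -15/2*x_2**2 - 3/2*x_2 + 63
  leading term x_2**2: subtract (3/2)·h_4 from -15/2*x_2**2 - 3/2*x_2 + 63 → 0
  remainder 0.

S(f_2,h_4): leading monomials are coprime, so the S-polynomial reduces to 0 (Buchberger's first criterion).
S(f_3,h_4): leading monomials are coprime, so the S-polynomial reduces to 0 (Buchberger's first criterion).
S(f_1,h_5): lcm = x_1*x_2. S = -7/2*x_1 - 5*x_2**2 - 5*x_2 + 44.
  leading term x_1: subtract (1/2)·f_2 from -7/2*x_1 - 5*x_2**2 - 5*x_2 + 44 → -5*x_2**2 - 5*x_2 + 30
  leading term x_2**2: subtract (1)·h_4 from -5*x_2**2 - 5*x_2 + 30 → -4*x_2 - 12
  leading term x_2: subtract (-110/259)·h_5 from -4*x_2 - 12 → 0
  remainder 0.

S(f_2,h_5): leading monomials are coprime, so the S-polynomial reduces to 0 (Buchberger's first criterion).
S(f_3,h_5): leading monomials are coprime, so the S-polynomial reduces to 0 (Buchberger's first criterion).
S(h_4,h_5): lcm = x_2**2. S = -14/5*x_2 - 42/5.
  leading term x_2: subtract (-11/37)·h_5 from -14/5*x_2 - 42/5 → 0
  remainder 0.

Every S-polynomial of the final basis reduces to 0, so we have a Gröbner basis.
Inter-reduce: drop elements whose leading term is divisible by another's, tail-reduce, and make monic.
Reduced Gröbner basis: {x_1 - 4, x_2 + 3}.

A lex Gröbner basis eliminates variables successively. Here x_2 + 3 depends only on x_2, with roots {-3}; lifting each root through the earlier basis elements recovers the full solutions.
  x_2 = -3: the earlier basis element becomes x_1 - 4 = 0, giving x_1 = 4 — point (4, -3).
Substituting each solution back into the original system confirms all equations vanish.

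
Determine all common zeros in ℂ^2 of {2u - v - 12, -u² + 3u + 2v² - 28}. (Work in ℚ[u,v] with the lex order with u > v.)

Compute a lex Gröbner basis by Buchberger's algorithm.
f_1 = 2u - v - 12, LT = u.
f_2 = -u² + 3u + 2v² - 28, LT = u².

S(f_1,f_2): lcm = u². S = -½uv - 3u + 2v² - 28.
  reduce S modulo (f_1, f_2):
  remainder 7/4v² - 9/2v - 46 ≠ 0; add h_3 = 7/4v² - 9/2v - 46 to the basis.

The other S-polynomials (S(f_1,h_3), S(f_2,h_3)) all reduce to 0 modulo the current basis, so we have a Gröbner basis.
Inter-reduce: drop elements whose leading term is divisible by another's, tail-reduce, and make monic.
Reduced Gröbner basis: {u - ½v - 6, v² - 18/7v - 184/7}.

Since the basis is lex-ordered, v² - 18/7v - 184/7 is univariate in v. Its roots are {-4, 46/7}. Back-substituting each root into the other basis elements fixes the other coordinates.
  v = -4: the earlier basis element becomes u - 4 = 0, giving u = 4 — point (4, -4).
  v = 46/7: the earlier basis element becomes u - 65/7 = 0, giving u = 65/7 — point (65/7, 46/7).

{(4, -4), (65/7, 46/7)}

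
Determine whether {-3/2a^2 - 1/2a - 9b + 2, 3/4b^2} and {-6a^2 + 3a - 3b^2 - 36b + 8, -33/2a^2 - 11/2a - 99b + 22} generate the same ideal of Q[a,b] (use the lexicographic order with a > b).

No, the ideals differ.

Two ideals are equal iff their reduced Gröbner bases coincide (the reduced basis is unique for a fixed ordering).
Buchberger on the first generating set:
f_1 = -3/2a^2 - 1/2a - 9b + 2, LT = a^2.
f_2 = 3/4b^2, LT = b^2.

The S-polynomials (S(f_1,f_2)) all reduce to 0 modulo the current basis, so we have a Gröbner basis.
Inter-reduce: drop elements whose leading term is divisible by another's, tail-reduce, and make monic.
Reduced Gröbner basis: {a^2 + 1/3a + 6b - 4/3, b^2}.

Buchberger on the second generating set:
h_1 = -6a^2 + 3a - 3b^2 - 36b + 8, LT = a^2.
h_2 = -33/2a^2 - 11/2a - 99b + 22, LT = a^2.

S(h_1,h_2): lcm = a^2. S = -5/6a + 1/2b^2.
  reduce S modulo (h_1, h_2):
  remainder -5/6a + 1/2b^2 ≠ 0; add k_3 = -5/6a + 1/2b^2 to the basis.

S(h_1,k_3): lcm = a^2. S = 3/5ab^2 - 1/2a + 1/2b^2 + 6b - 4/3.
  reduce S modulo (h_1, h_2, k_3):
  remainder 9/25b^4 + 1/5b^2 + 6b - 4/3 ≠ 0; add k_4 = 9/25b^4 + 1/5b^2 + 6b - 4/3 to the basis.

The other S-polynomials (S(h_2,k_3), S(h_1,k_4), S(h_2,k_4), S(k_3,k_4)) all reduce to 0 modulo the current basis, so we have a Gröbner basis.
Inter-reduce: drop elements whose leading term is divisible by another's, tail-reduce, and make monic.
Reduced Gröbner basis: {a - 3/5b^2, b^4 + 5/9b^2 + 50/3b - 100/27}.

Since the reduced bases disagree, the two ideals are not the same.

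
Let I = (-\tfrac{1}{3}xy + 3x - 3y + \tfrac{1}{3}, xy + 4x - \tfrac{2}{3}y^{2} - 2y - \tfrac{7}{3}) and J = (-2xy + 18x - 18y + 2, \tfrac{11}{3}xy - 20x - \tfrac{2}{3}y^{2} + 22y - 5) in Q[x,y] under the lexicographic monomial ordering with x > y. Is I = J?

For a fixed monomial order, each ideal has a unique reduced Gröbner basis; comparing bases decides equality.
Buchberger on the first generating set:
f_1 = -\tfrac{1}{3}xy + 3x - 3y + \tfrac{1}{3}, LT = xy.
f_2 = xy + 4x - \tfrac{2}{3}y^{2} - 2y - \tfrac{7}{3}, LT = xy.

S(f_1,f_2): lcm = xy. S = -13x + \tfrac{2}{3}y^{2} + 11y + \tfrac{4}{3}.
  leading term x: no divisor's leading term divides it; move -13x to the remainder.
  leading term y^{2}: no divisor's leading term divides it; move \tfrac{2}{3}y^{2} to the remainder.
  leading term y: no divisor's leading term divides it; move 11y to the remainder.
  leading term 1: no divisor's leading term divides it; move \tfrac{4}{3} to the remainder.
  remainder -13x + \tfrac{2}{3}y^{2} + 11y + \tfrac{4}{3} ≠ 0; add g_3 = -13x + \tfrac{2}{3}y^{2} + 11y + \tfrac{4}{3} to the basis.

S(f_1,g_3): lcm = xy. S = -9x + \tfrac{2}{39}y^{3} + \tfrac{11}{13}y^{2} + \tfrac{355}{39}y - 1.
  leading term x: subtract (\tfrac{9}{13})·g_3 from -9x + \tfrac{2}{39}y^{3} + \tfrac{11}{13}y^{2} + \tfrac{355}{39}y - 1 → \tfrac{2}{39}y^{3} + \tfrac{5}{13}y^{2} + \tfrac{58}{39}y - \tfrac{25}{13}
  leading term y^{3}: no divisor's leading term divides it; move \tfrac{2}{39}y^{3} to the remainder.
  leading term y^{2}: no divisor's leading term divides it; move \tfrac{5}{13}y^{2} to the remainder.
  leading term y: no divisor's leading term divides it; move \tfrac{58}{39}y to the remainder.
  leading term 1: no divisor's leading term divides it; move -\tfrac{25}{13} to the remainder.
  remainder \tfrac{2}{39}y^{3} + \tfrac{5}{13}y^{2} + \tfrac{58}{39}y - \tfrac{25}{13} ≠ 0; add g_4 = \tfrac{2}{39}y^{3} + \tfrac{5}{13}y^{2} + \tfrac{58}{39}y - \tfrac{25}{13} to the basis.

The other S-polynomials (S(f_2,g_3), S(f_1,g_4), S(f_2,g_4), S(g_3,g_4)) all reduce to 0 modulo the current basis, so we have a Gröbner basis.
Inter-reduce: drop elements whose leading term is divisible by another's, tail-reduce, and make monic.
Reduced Gröbner basis: {x - \tfrac{2}{39}y^{2} - \tfrac{11}{13}y - \tfrac{4}{39}, y^{3} + \tfrac{15}{2}y^{2} + 29y - \tfrac{75}{2}}.

Buchberger on the second generating set:
h_1 = -2xy + 18x - 18y + 2, LT = xy.
h_2 = \tfrac{11}{3}xy - 20x - \tfrac{2}{3}y^{2} + 22y - 5, LT = xy.

S(h_1,h_2): lcm = xy. S = -\tfrac{39}{11}x + \tfrac{2}{11}y^{2} + 3y + \tfrac{4}{11}.
  leading term x: no divisor's leading term divides it; move -\tfrac{39}{11}x to the remainder.
  leading term y^{2}: no divisor's leading term divides it; move \tfrac{2}{11}y^{2} to the remainder.
  leading term y: no divisor's leading term divides it; move 3y to the remainder.
  leading term 1: no divisor's leading term divides it; move \tfrac{4}{11} to the remainder.
  remainder -\tfrac{39}{11}x + \tfrac{2}{11}y^{2} + 3y + \tfrac{4}{11} ≠ 0; add k_3 = -\tfrac{39}{11}x + \tfrac{2}{11}y^{2} + 3y + \tfrac{4}{11} to the basis.

S(h_1,k_3): lcm = xy. S = -9x + \tfrac{2}{39}y^{3} + \tfrac{11}{13}y^{2} + \tfrac{355}{39}y - 1.
  leading term x: subtract (\tfrac{33}{13})·k_3 from -9x + \tfrac{2}{39}y^{3} + \tfrac{11}{13}y^{2} + \tfrac{355}{39}y - 1 → \tfrac{2}{39}y^{3} + \tfrac{5}{13}y^{2} + \tfrac{58}{39}y - \tfrac{25}{13}
  leading term y^{3}: no divisor's leading term divides it; move \tfrac{2}{39}y^{3} to the remainder.
  leading term y^{2}: no divisor's leading term divides it; move \tfrac{5}{13}y^{2} to the remainder.
  leading term y: no divisor's leading term divides it; move \tfrac{58}{39}y to the remainder.
  leading term 1: no divisor's leading term divides it; move -\tfrac{25}{13} to the remainder.
  remainder \tfrac{2}{39}y^{3} + \tfrac{5}{13}y^{2} + \tfrac{58}{39}y - \tfrac{25}{13} ≠ 0; add k_4 = \tfrac{2}{39}y^{3} + \tfrac{5}{13}y^{2} + \tfrac{58}{39}y - \tfrac{25}{13} to the basis.

The other S-polynomials (S(h_2,k_3), S(h_1,k_4), S(h_2,k_4), S(k_3,k_4)) all reduce to 0 modulo the current basis, so we have a Gröbner basis.
Inter-reduce: drop elements whose leading term is divisible by another's, tail-reduce, and make monic.
Reduced Gröbner basis: {x - \tfrac{2}{39}y^{2} - \tfrac{11}{13}y - \tfrac{4}{39}, y^{3} + \tfrac{15}{2}y^{2} + 29y - \tfrac{75}{2}}.

Same reduced basis, so the two generating sets span the same ideal.

Yes, the ideals are equal.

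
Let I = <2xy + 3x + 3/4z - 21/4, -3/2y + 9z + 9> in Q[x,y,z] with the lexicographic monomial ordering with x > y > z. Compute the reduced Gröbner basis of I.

The reduced Gröbner basis is the canonical form of the ideal for this ordering.

f_1 = 2xy + 3x + 3/4z - 21/4, LT = xy.
f_2 = -3/2y + 9z + 9, LT = y.

S(f_1,f_2): lcm = xy. S = 6xz + 15/2x + 3/8z - 21/8.
  reduce S modulo (f_1, f_2):
  remainder 6xz + 15/2x + 3/8z - 21/8 ≠ 0; add g_3 = 6xz + 15/2x + 3/8z - 21/8 to the basis.

The other S-polynomials (S(f_1,g_3), S(f_2,g_3)) all reduce to 0 modulo the current basis, so we have a Gröbner basis.
Inter-reduce: drop elements whose leading term is divisible by another's, tail-reduce, and make monic.

G = {xz + 5/4x + 1/16z - 7/16, y - 6z - 6}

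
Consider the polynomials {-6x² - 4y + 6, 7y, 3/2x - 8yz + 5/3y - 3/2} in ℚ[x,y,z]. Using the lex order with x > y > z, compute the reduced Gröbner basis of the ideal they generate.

f_1 = -6x² - 4y + 6, LT = x².
f_2 = 7y, LT = y.
f_3 = 3/2x - 8yz + 5/3y - 3/2, LT = x.

The S-polynomials (S(f_1,f_2), S(f_1,f_3), S(f_2,f_3)) all reduce to 0 modulo the current basis, so we have a Gröbner basis.
Inter-reduce: drop elements whose leading term is divisible by another's, tail-reduce, and make monic.

G = {x - 1, y}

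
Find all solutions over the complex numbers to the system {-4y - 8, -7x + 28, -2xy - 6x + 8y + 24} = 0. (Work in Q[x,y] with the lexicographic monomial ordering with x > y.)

{(4, -2)}

Compute a lex Gröbner basis by Buchberger's algorithm.
f_1 = -4y - 8, LT = y.
f_2 = -7x + 28, LT = x.
f_3 = -2xy - 6x + 8y + 24, LT = xy.

The S-polynomials (S(f_1,f_2), S(f_1,f_3), S(f_2,f_3)) all reduce to 0 modulo the current basis, so we have a Gröbner basis.
Inter-reduce: drop elements whose leading term is divisible by another's, tail-reduce, and make monic.
Reduced Gröbner basis: {x - 4, y + 2}.

From the last basis element, y + 2 = 0, so y takes values in {-2}. Each choice, substituted upward through the basis, yields the corresponding point(s) of the solution set.
  y = -2: the earlier basis element becomes x - 4 = 0, giving x = 4 — point (4, -2).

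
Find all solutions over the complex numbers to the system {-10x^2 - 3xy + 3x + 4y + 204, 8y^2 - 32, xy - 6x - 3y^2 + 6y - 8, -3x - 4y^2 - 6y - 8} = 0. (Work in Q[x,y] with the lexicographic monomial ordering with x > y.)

Compute a lex Gröbner basis by Buchberger's algorithm.
f_1 = -10x^2 - 3xy + 3x + 4y + 204, LT = x^2.
f_2 = 8y^2 - 32, LT = y^2.
f_3 = xy - 6x - 3y^2 + 6y - 8, LT = xy.
f_4 = -3x - 4y^2 - 6y - 8, LT = x.

S(f_1,f_3): lcm = x^2y. S = 6x^2 + 33/10xy^2 - 63/10xy + 8x - 2/5y^2 - 102/5y.
  reduce S modulo (f_1, f_2, f_3, f_4):
  remainder 409/5y + 818/5 ≠ 0; add h_5 = 409/5y + 818/5 to the basis.

The other S-polynomials (S(f_1,f_2), S(f_1,f_4), S(f_2,f_3), S(f_2,f_4), S(f_3,f_4), S(f_1,h_5), S(f_2,h_5), S(f_3,h_5), S(f_4,h_5)) all reduce to 0 modulo the current basis, so we have a Gröbner basis.
Inter-reduce: drop elements whose leading term is divisible by another's, tail-reduce, and make monic.
Reduced Gröbner basis: {x + 4, y + 2}.

The lex basis is triangular: the last element involves only y. Solving y + 2 = 0 gives y ∈ {-2}; substituting each value into the earlier elements determines the remaining variables.
  y = -2: the earlier basis element becomes x + 4 = 0, giving x = -4 — point (-4, -2).

{(-4, -2)}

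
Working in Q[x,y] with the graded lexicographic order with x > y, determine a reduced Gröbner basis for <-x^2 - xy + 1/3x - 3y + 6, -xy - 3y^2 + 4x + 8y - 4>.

G = {y^3 - 10/3x - 67/9y + 62/9, x^2 - 3y^2 + 11/3x + 11y - 10, xy + 3y^2 - 4x - 8y + 4}

f_1 = -x^2 - xy + 1/3x - 3y + 6, LT = x^2.
f_2 = -xy - 3y^2 + 4x + 8y - 4, LT = xy.

S(f_1,f_2): lcm = x^2y. S = -2xy^2 + 4x^2 + 23/3xy + 3y^2 - 4x - 6y.
  reduce S modulo (f_1, f_2):
  remainder 6y^3 - 20x - 134/3y + 124/3 ≠ 0; add g_3 = 6y^3 - 20x - 134/3y + 124/3 to the basis.

The other S-polynomials (S(f_1,g_3), S(f_2,g_3)) all reduce to 0 modulo the current basis, so we have a Gröbner basis.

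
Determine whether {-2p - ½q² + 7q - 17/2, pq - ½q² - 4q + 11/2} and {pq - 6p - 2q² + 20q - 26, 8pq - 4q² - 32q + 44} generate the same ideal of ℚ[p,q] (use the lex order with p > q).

Two ideals are equal iff their reduced Gröbner bases coincide (the reduced basis is unique for a fixed ordering).
Buchberger on the first generating set:
f_1 = -2p - ½q² + 7q - 17/2, LT = p.
f_2 = pq - ½q² - 4q + 11/2, LT = pq.

S(f_1,f_2): lcm = pq. S = ¼q³ - 3q² + 33/4q - 11/2.
  reduce S modulo (f_1, f_2):
  remainder ¼q³ - 3q² + 33/4q - 11/2 ≠ 0; add g_3 = ¼q³ - 3q² + 33/4q - 11/2 to the basis.

The other S-polynomials (S(f_1,g_3), S(f_2,g_3)) all reduce to 0 modulo the current basis, so we have a Gröbner basis.
Inter-reduce: drop elements whose leading term is divisible by another's, tail-reduce, and make monic.
Reduced Gröbner basis: {p + ¼q² - 7/2q + 17/4, q³ - 12q² + 33q - 22}.

Buchberger on the second generating set:
h_1 = pq - 6p - 2q² + 20q - 26, LT = pq.
h_2 = 8pq - 4q² - 32q + 44, LT = pq.

S(h_1,h_2): lcm = pq. S = -6p - 3/2q² + 24q - 63/2.
  reduce S modulo (h_1, h_2):
  remainder -6p - 3/2q² + 24q - 63/2 ≠ 0; add k_3 = -6p - 3/2q² + 24q - 63/2 to the basis.

S(h_1,k_3): lcm = pq. S = -6p - ¼q³ + 2q² + 59/4q - 26.
  reduce S modulo (h_1, h_2, k_3):
  remainder -¼q³ + 7/2q² - 37/4q + 11/2 ≠ 0; add k_4 = -¼q³ + 7/2q² - 37/4q + 11/2 to the basis.

The other S-polynomials (S(h_2,k_3), S(h_1,k_4), S(h_2,k_4), S(k_3,k_4)) all reduce to 0 modulo the current basis, so we have a Gröbner basis.
Inter-reduce: drop elements whose leading term is divisible by another's, tail-reduce, and make monic.
Reduced Gröbner basis: {p + ¼q² - 4q + 21/4, q³ - 14q² + 37q - 22}.

Since the reduced bases disagree, the two ideals are not the same.

No, the ideals differ.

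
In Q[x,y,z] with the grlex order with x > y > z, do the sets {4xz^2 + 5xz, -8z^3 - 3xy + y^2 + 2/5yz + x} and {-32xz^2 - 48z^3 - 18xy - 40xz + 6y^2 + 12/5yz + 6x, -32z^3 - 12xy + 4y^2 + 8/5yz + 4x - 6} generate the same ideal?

Since reduced Gröbner bases are canonical representatives of ideals under a given ordering, it suffices to compute and compare them.
Buchberger on the first generating set:
f_1 = 4xz^2 + 5xz, LT = xz^2.
f_2 = -8z^3 - 3xy + y^2 + 2/5yz + x, LT = z^3.

S(f_1,f_2): lcm = xz^3. S = -3/8x^2y + 1/8xy^2 + 1/20xyz + 5/4xz^2 + 1/8x^2.
  leading term x^2y: no divisor's leading term divides it; move -3/8x^2y to the remainder.
  leading term xy^2: no divisor's leading term divides it; move 1/8xy^2 to the remainder.
  leading term xyz: no divisor's leading term divides it; move 1/20xyz to the remainder.
  leading term xz^2: subtract (5/16)·f_1 from 5/4xz^2 + 1/8x^2 → 1/8x^2 - 25/16xz
  leading term x^2: no divisor's leading term divides it; move 1/8x^2 to the remainder.
  leading term xz: no divisor's leading term divides it; move -25/16xz to the remainder.
  remainder -3/8x^2y + 1/8xy^2 + 1/20xyz + 1/8x^2 - 25/16xz ≠ 0; add g_3 = -3/8x^2y + 1/8xy^2 + 1/20xyz + 1/8x^2 - 25/16xz to the basis.

The other S-polynomials (S(f_1,g_3), S(f_2,g_3)) all reduce to 0 modulo the current basis, so we have a Gröbner basis.
Inter-reduce: drop elements whose leading term is divisible by another's, tail-reduce, and make monic.
Reduced Gröbner basis: {x^2y - 1/3xy^2 - 2/15xyz - 1/3x^2 + 25/6xz, xz^2 + 5/4xz, z^3 + 3/8xy - 1/8y^2 - 1/20yz - 1/8x}.

Buchberger on the second generating set:
h_1 = -32xz^2 - 48z^3 - 18xy - 40xz + 6y^2 + 12/5yz + 6x, LT = xz^2.
h_2 = -32z^3 - 12xy + 4y^2 + 8/5yz + 4x - 6, LT = z^3.

S(h_1,h_2): lcm = xz^3. S = 3/2z^4 - 3/8x^2y + 1/8xy^2 + 49/80xyz + 5/4xz^2 - 3/16y^2z - 3/40yz^2 + 1/8x^2 - 3/16xz - 3/16x.
  leading term z^4: subtract (-3/64z)·h_2 from 3/2z^4 - 3/8x^2y + 1/8xy^2 + 49/80xyz + 5/4xz^2 - 3/16y^2z - 3/40yz^2 + 1/8x^2 - 3/16xz - 3/16x → -3/8x^2y + 1/8xy^2 + 1/20xyz + 5/4xz^2 + 1/8x^2 - 3/16x - 9/32z
  leading term x^2y: no divisor's leading term divides it; move -3/8x^2y to the remainder.
  leading term xy^2: no divisor's leading term divides it; move 1/8xy^2 to the remainder.
  leading term xyz: no divisor's leading term divides it; move 1/20xyz to the remainder.
  leading term xz^2: subtract (-5/128)·h_1 from 5/4xz^2 + 1/8x^2 - 3/16x - 9/32z → -15/8z^3 + 1/8x^2 - 45/64xy - 25/16xz + 15/64y^2 + 3/32yz + 3/64x - 9/32z
  leading term z^3: subtract (15/256)·h_2 from -15/8z^3 + 1/8x^2 - 45/64xy - 25/16xz + 15/64y^2 + 3/32yz + 3/64x - 9/32z → 1/8x^2 - 25/16xz - 3/16x - 9/32z + 45/128
  leading term x^2: no divisor's leading term divides it; move 1/8x^2 to the remainder.
  leading term xz: no divisor's leading term divides it; move -25/16xz to the remainder.
  leading term x: no divisor's leading term divides it; move -3/16x to the remainder.
  leading term z: no divisor's leading term divides it; move -9/32z to the remainder.
  leading term 1: no divisor's leading term divides it; move 45/128 to the remainder.
  remainder -3/8x^2y + 1/8xy^2 + 1/20xyz + 1/8x^2 - 25/16xz - 3/16x - 9/32z + 45/128 ≠ 0; add k_3 = -3/8x^2y + 1/8xy^2 + 1/20xyz + 1/8x^2 - 25/16xz - 3/16x - 9/32z + 45/128 to the basis.

The other S-polynomials (S(h_1,k_3), S(h_2,k_3)) all reduce to 0 modulo the current basis, so we have a Gröbner basis.
Inter-reduce: drop elements whose leading term is divisible by another's, tail-reduce, and make monic.
Reduced Gröbner basis: {x^2y - 1/3xy^2 - 2/15xyz - 1/3x^2 + 25/6xz + 1/2x + 3/4z - 15/16, xz^2 + 5/4xz - 9/32, z^3 + 3/8xy - 1/8y^2 - 1/20yz - 1/8x + 3/16}.

Since the reduced bases disagree, the two ideals are not the same.

No, the ideals differ.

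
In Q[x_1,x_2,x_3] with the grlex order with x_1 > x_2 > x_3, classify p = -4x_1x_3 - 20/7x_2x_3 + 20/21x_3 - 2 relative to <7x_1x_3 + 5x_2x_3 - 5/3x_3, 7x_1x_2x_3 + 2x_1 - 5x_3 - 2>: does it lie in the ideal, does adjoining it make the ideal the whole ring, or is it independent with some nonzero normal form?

Adjoining -4x_1x_3 - 20/7x_2x_3 + 20/21x_3 - 2 makes the ideal the whole ring: the system is inconsistent.

First compute the reduced Gröbner basis of I by Buchberger's algorithm.
f_1 = 7x_1x_3 + 5x_2x_3 - 5/3x_3, LT = x_1x_3.
f_2 = 7x_1x_2x_3 + 2x_1 - 5x_3 - 2, LT = x_1x_2x_3.

S(f_1,f_2): lcm = x_1x_2x_3. S = 5/7x_2^2x_3 - 5/21x_2x_3 - 2/7x_1 + 5/7x_3 + 2/7.
  reduce S modulo (f_1, f_2):
  remainder 5/7x_2^2x_3 - 5/21x_2x_3 - 2/7x_1 + 5/7x_3 + 2/7 ≠ 0; add h_3 = 5/7x_2^2x_3 - 5/21x_2x_3 - 2/7x_1 + 5/7x_3 + 2/7 to the basis.

S(f_1,h_3): lcm = x_1x_2^2x_3. S = 5/7x_2^3x_3 + 1/3x_1x_2x_3 - 5/21x_2^2x_3 + 2/5x_1^2 - x_1x_3 - 2/5x_1.
  reduce S modulo (f_1, f_2, h_3):
  remainder 2/5x_1^2 + 2/7x_1x_2 - 52/105x_1 - 2/7x_2 + 2/21 ≠ 0; add h_4 = 2/5x_1^2 + 2/7x_1x_2 - 52/105x_1 - 2/7x_2 + 2/21 to the basis.

The other S-polynomials (S(f_2,h_3), S(f_1,h_4), S(f_2,h_4), S(h_3,h_4)) all reduce to 0 modulo the current basis, so we have a Gröbner basis.
Inter-reduce: drop elements whose leading term is divisible by another's, tail-reduce, and make monic.
Reduced Gröbner basis: {x_2^2x_3 - 1/3x_2x_3 - 2/5x_1 + x_3 + 2/5, x_1^2 + 5/7x_1x_2 - 26/21x_1 - 5/7x_2 + 5/21, x_1x_3 + 5/7x_2x_3 - 5/21x_3}.
Label its elements g_1 = x_2^2x_3 - 1/3x_2x_3 - 2/5x_1 + x_3 + 2/5, g_2 = x_1^2 + 5/7x_1x_2 - 26/21x_1 - 5/7x_2 + 5/21, g_3 = x_1x_3 + 5/7x_2x_3 - 5/21x_3.

Reduce p = -4x_1x_3 - 20/7x_2x_3 + 20/21x_3 - 2 modulo G:
  leading term x_1x_3: subtract (-4)·g_3 from -4x_1x_3 - 20/7x_2x_3 + 20/21x_3 - 2 → -2
  leading term 1: no divisor's leading term divides it; move -2 to the remainder.
  normal form = -2.
The normal form is nonzero, so p ∉ I. Since p minus its normal form lies in I, I + (p) = I + (r) where r = -2; decide whether this ideal is the whole ring.
Here r = -2 is a nonzero constant, hence a unit: 1 ∈ I + (p), the Gröbner basis of I + (p) is {1}, and the enlarged system has no common solution — adjoining p is inconsistent.

The remainder on division by a Gröbner basis is unique — it is the normal form.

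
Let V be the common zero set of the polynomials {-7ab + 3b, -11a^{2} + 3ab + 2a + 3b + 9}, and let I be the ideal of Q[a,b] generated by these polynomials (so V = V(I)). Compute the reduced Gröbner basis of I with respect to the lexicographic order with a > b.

G = {a^{2} - \tfrac{2}{11}a - \tfrac{30}{77}b - \tfrac{9}{11}, ab - \tfrac{3}{7}b, b^{2} + \tfrac{64}{35}b}

f_1 = -7ab + 3b, LT = ab.
f_2 = -11a^{2} + 3ab + 2a + 3b + 9, LT = a^{2}.

S(f_1,f_2): lcm = a^{2}b. S = \tfrac{3}{11}ab^{2} - \tfrac{19}{77}ab + \tfrac{3}{11}b^{2} + \tfrac{9}{11}b.
  reduce S modulo (f_1, f_2):
  remainder \tfrac{30}{77}b^{2} + \tfrac{384}{539}b ≠ 0; add g_3 = \tfrac{30}{77}b^{2} + \tfrac{384}{539}b to the basis.

The other S-polynomials (S(f_1,g_3), S(f_2,g_3)) all reduce to 0 modulo the current basis, so we have a Gröbner basis.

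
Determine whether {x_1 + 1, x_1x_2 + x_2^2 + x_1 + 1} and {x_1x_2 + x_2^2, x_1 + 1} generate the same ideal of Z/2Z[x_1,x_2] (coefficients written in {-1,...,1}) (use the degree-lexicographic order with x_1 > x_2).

Yes, the ideals are equal.

Two ideals are equal iff their reduced Gröbner bases coincide (the reduced basis is unique for a fixed ordering).
Buchberger on the first generating set:
f_1 = x_1 + 1, LT = x_1.
f_2 = x_1x_2 + x_2^2 + x_1 + 1, LT = x_1x_2.

S(f_1,f_2): lcm = x_1x_2. S = x_2^2 + x_1 + x_2 + 1.
  leading term x_2^2: no divisor's leading term divides it; move x_2^2 to the remainder.
  leading term x_1: subtract (1)·f_1 from x_1 + x_2 + 1 → x_2
  leading term x_2: no divisor's leading term divides it; move x_2 to the remainder.
  remainder x_2^2 + x_2 ≠ 0; add g_3 = x_2^2 + x_2 to the basis.

The other S-polynomials (S(f_1,g_3), S(f_2,g_3)) all reduce to 0 modulo the current basis, so we have a Gröbner basis.
Inter-reduce: drop elements whose leading term is divisible by another's, tail-reduce, and make monic.
Reduced Gröbner basis: {x_2^2 + x_2, x_1 + 1}.

Buchberger on the second generating set:
h_1 = x_1x_2 + x_2^2, LT = x_1x_2.
h_2 = x_1 + 1, LT = x_1.

S(h_1,h_2): lcm = x_1x_2. S = x_2^2 + x_2.
  leading term x_2^2: no divisor's leading term divides it; move x_2^2 to the remainder.
  leading term x_2: no divisor's leading term divides it; move x_2 to the remainder.
  remainder x_2^2 + x_2 ≠ 0; add k_3 = x_2^2 + x_2 to the basis.

The other S-polynomials (S(h_1,k_3), S(h_2,k_3)) all reduce to 0 modulo the current basis, so we have a Gröbner basis.
Inter-reduce: drop elements whose leading term is divisible by another's, tail-reduce, and make monic.
Reduced Gröbner basis: {x_2^2 + x_2, x_1 + 1}.

The two bases agree; hence the ideals are identical.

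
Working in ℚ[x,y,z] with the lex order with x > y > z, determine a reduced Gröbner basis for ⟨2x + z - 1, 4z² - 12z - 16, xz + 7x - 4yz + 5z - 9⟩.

This is the nonlinear analogue of row-reducing a linear system.

f_1 = 2x + z - 1, LT = x.
f_2 = 4z² - 12z - 16, LT = z².
f_3 = xz + 7x - 4yz + 5z - 9, LT = xz.

S(f_1,f_3): lcm = xz. S = -7x + 4yz + ½z² - 11/2z + 9.
  leading term x: subtract (-7/2)·f_1 from -7x + 4yz + ½z² - 11/2z + 9 → 4yz + ½z² - 2z + 11/2
  leading term yz: no divisor's leading term divides it; move 4yz to the remainder.
  leading term z²: subtract (⅛)·f_2 from ½z² - 2z + 11/2 → -½z + 15/2
  leading term z: no divisor's leading term divides it; move -½z to the remainder.
  leading term 1: no divisor's leading term divides it; move 15/2 to the remainder.
  remainder 4yz - ½z + 15/2 ≠ 0; add g_4 = 4yz - ½z + 15/2 to the basis.

S(f_2,f_3): lcm = xz². S = -10xz - 4x + 4yz² - 5z² + 9z.
  leading term xz: subtract (-5z)·f_1 from -10xz - 4x + 4yz² - 5z² + 9z → -4x + 4yz² + 4z
  leading term x: subtract (-2)·f_1 from -4x + 4yz² + 4z → 4yz² + 6z - 2
  leading term yz²: subtract (y)·f_2 from 4yz² + 6z - 2 → 12yz + 16y + 6z - 2
  leading term yz: subtract (3)·g_4 from 12yz + 16y + 6z - 2 → 16y + 15/2z - 49/2
  leading term y: no divisor's leading term divides it; move 16y to the remainder.
  leading term z: no divisor's leading term divides it; move 15/2z to the remainder.
  leading term 1: no divisor's leading term divides it; move -49/2 to the remainder.
  remainder 16y + 15/2z - 49/2 ≠ 0; add g_5 = 16y + 15/2z - 49/2 to the basis.

The other S-polynomials (S(f_1,f_2), S(f_1,g_4), S(f_2,g_4), S(f_3,g_4), S(f_1,g_5), S(f_2,g_5), S(f_3,g_5), S(g_4,g_5)) all reduce to 0 modulo the current basis, so we have a Gröbner basis.
Inter-reduce: drop elements whose leading term is divisible by another's, tail-reduce, and make monic.

G = {x + ½z - ½, y + 15/32z - 49/32, z² - 3z - 4}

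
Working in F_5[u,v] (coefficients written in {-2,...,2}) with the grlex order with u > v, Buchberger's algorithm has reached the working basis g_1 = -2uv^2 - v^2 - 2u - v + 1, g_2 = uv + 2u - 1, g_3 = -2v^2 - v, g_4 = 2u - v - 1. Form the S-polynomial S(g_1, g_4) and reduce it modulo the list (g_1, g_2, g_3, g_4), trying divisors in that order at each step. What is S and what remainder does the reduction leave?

S(g_1, g_4) = -2v^3 + v^2 + u - 2v + 2; remainder on division = 0.

lcm(LM(g_1), LM(g_4)) = uv^2.
S = (lcm/LT(g_1))·g_1 − (lcm/LT(g_4))·g_4 = -2v^3 + v^2 + u - 2v + 2.
Reduce S modulo (g_1, g_2, g_3, g_4) in that order:
  leading term v^3: subtract (v)·g_3 from -2v^3 + v^2 + u - 2v + 2 → 2v^2 + u - 2v + 2
  leading term v^2: subtract (-1)·g_3 from 2v^2 + u - 2v + 2 → u + 2v + 2
  leading term u: subtract (-2)·g_4 from u + 2v + 2 → 0
The remainder is 0, so this S-polynomial contributes no new basis element.
An S-polynomial is built so that the two leading terms cancel; whether anything survives reduction is exactly the Gröbner-basis criterion.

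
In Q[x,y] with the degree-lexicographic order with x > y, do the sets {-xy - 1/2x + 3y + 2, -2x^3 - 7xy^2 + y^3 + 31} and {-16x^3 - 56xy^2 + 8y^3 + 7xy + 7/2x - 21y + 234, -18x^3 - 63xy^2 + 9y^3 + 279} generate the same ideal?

Yes, the ideals are equal.

Since reduced Gröbner bases are canonical representatives of ideals under a given ordering, it suffices to compute and compare them.
Buchberger on the first generating set:
f_1 = -xy - 1/2x + 3y + 2, LT = xy.
f_2 = -2x^3 - 7xy^2 + y^3 + 31, LT = x^3.

S(f_1,f_2): lcm = x^3y. S = -7/2xy^3 + 1/2y^4 + 1/2x^3 - 3x^2y - 2x^2 + 31/2y.
  leading term xy^3: subtract (7/2y^2)·f_1 from -7/2xy^3 + 1/2y^4 + 1/2x^3 - 3x^2y - 2x^2 + 31/2y → 1/2y^4 + 1/2x^3 - 3x^2y + 7/4xy^2 - 21/2y^3 - 2x^2 - 7y^2 + 31/2y
  leading term y^4: no divisor's leading term divides it; move 1/2y^4 to the remainder.
  leading term x^3: subtract (-1/4)·f_2 from 1/2x^3 - 3x^2y + 7/4xy^2 - 21/2y^3 - 2x^2 - 7y^2 + 31/2y → -3x^2y - 41/4y^3 - 2x^2 - 7y^2 + 31/2y + 31/4
  leading term x^2y: subtract (3x)·f_1 from -3x^2y - 41/4y^3 - 2x^2 - 7y^2 + 31/2y + 31/4 → -41/4y^3 - 1/2x^2 - 9xy - 7y^2 - 6x + 31/2y + 31/4
  leading term y^3: no divisor's leading term divides it; move -41/4y^3 to the remainder.
  leading term x^2: no divisor's leading term divides it; move -1/2x^2 to the remainder.
  leading term xy: subtract (9)·f_1 from -9xy - 7y^2 - 6x + 31/2y + 31/4 → -7y^2 - 3/2x - 23/2y - 41/4
  leading term y^2: no divisor's leading term divides it; move -7y^2 to the remainder.
  leading term x: no divisor's leading term divides it; move -3/2x to the remainder.
  leading term y: no divisor's leading term divides it; move -23/2y to the remainder.
  leading term 1: no divisor's leading term divides it; move -41/4 to the remainder.
  remainder 1/2y^4 - 41/4y^3 - 1/2x^2 - 7y^2 - 3/2x - 23/2y - 41/4 ≠ 0; add g_3 = 1/2y^4 - 41/4y^3 - 1/2x^2 - 7y^2 - 3/2x - 23/2y - 41/4 to the basis.

S(f_1,g_3): lcm = xy^4. S = 21xy^3 - 3y^4 + x^3 + 14xy^2 - 2y^3 + 3x^2 + 23xy + 41/2x.
  leading term xy^3: subtract (-21y^2)·f_1 from 21xy^3 - 3y^4 + x^3 + 14xy^2 - 2y^3 + 3x^2 + 23xy + 41/2x → -3y^4 + x^3 + 7/2xy^2 + 61y^3 + 3x^2 + 23xy + 42y^2 + 41/2x
  leading term y^4: subtract (-6)·g_3 from -3y^4 + x^3 + 7/2xy^2 + 61y^3 + 3x^2 + 23xy + 42y^2 + 41/2x → x^3 + 7/2xy^2 - 1/2y^3 + 23xy + 23/2x - 69y - 123/2
  leading term x^3: subtract (-1/2)·f_2 from x^3 + 7/2xy^2 - 1/2y^3 + 23xy + 23/2x - 69y - 123/2 → 23xy + 23/2x - 69y - 46
  leading term xy: subtract (-23)·f_1 from 23xy + 23/2x - 69y - 46 → 0
  remainder 0.

S(f_2,g_3): leading monomials are coprime, so the S-polynomial reduces to 0 (Buchberger's first criterion).
Every S-polynomial of the final basis reduces to 0, so we have a Gröbner basis.
Inter-reduce: drop elements whose leading term is divisible by another's, tail-reduce, and make monic.
Reduced Gröbner basis: {y^4 - 41/2y^3 - x^2 - 14y^2 - 3x - 23y - 41/2, x^3 - 1/2y^3 + 21/2y^2 + 7/8x + 7/4y - 19, xy + 1/2x - 3y - 2}.

Buchberger on the second generating set:
h_1 = -16x^3 - 56xy^2 + 8y^3 + 7xy + 7/2x - 21y + 234, LT = x^3.
h_2 = -18x^3 - 63xy^2 + 9y^3 + 279, LT = x^3.

S(h_1,h_2): lcm = x^3. S = -7/16xy - 7/32x + 21/16y + 7/8.
  leading term xy: no divisor's leading term divides it; move -7/16xy to the remainder.
  leading term x: no divisor's leading term divides it; move -7/32x to the remainder.
  leading term y: no divisor's leading term divides it; move 21/16y to the remainder.
  leading term 1: no divisor's leading term divides it; move 7/8 to the remainder.
  remainder -7/16xy - 7/32x + 21/16y + 7/8 ≠ 0; add k_3 = -7/16xy - 7/32x + 21/16y + 7/8 to the basis.

S(h_1,k_3): lcm = x^3y. S = 7/2xy^3 - 1/2y^4 - 1/2x^3 + 3x^2y - 7/16xy^2 + 2x^2 - 7/32xy + 21/16y^2 - 117/8y.
  leading term xy^3: subtract (-8y^2)·k_3 from 7/2xy^3 - 1/2y^4 - 1/2x^3 + 3x^2y - 7/16xy^2 + 2x^2 - 7/32xy + 21/16y^2 - 117/8y → -1/2y^4 - 1/2x^3 + 3x^2y - 35/16xy^2 + 21/2y^3 + 2x^2 - 7/32xy + 133/16y^2 - 117/8y
  leading term y^4: no divisor's leading term divides it; move -1/2y^4 to the remainder.
  leading term x^3: subtract (1/32)·h_1 from -1/2x^3 + 3x^2y - 35/16xy^2 + 21/2y^3 + 2x^2 - 7/32xy + 133/16y^2 - 117/8y → 3x^2y - 7/16xy^2 + 41/4y^3 + 2x^2 - 7/16xy + 133/16y^2 - 7/64x - 447/32y - 117/16
  leading term x^2y: subtract (-48/7x)·k_3 from 3x^2y - 7/16xy^2 + 41/4y^3 + 2x^2 - 7/16xy + 133/16y^2 - 7/64x - 447/32y - 117/16 → -7/16xy^2 + 41/4y^3 + 1/2x^2 + 137/16xy + 133/16y^2 + 377/64x - 447/32y - 117/16
  leading term xy^2: subtract (y)·k_3 from -7/16xy^2 + 41/4y^3 + 1/2x^2 + 137/16xy + 133/16y^2 + 377/64x - 447/32y - 117/16 → 41/4y^3 + 1/2x^2 + 281/32xy + 7y^2 + 377/64x - 475/32y - 117/16
  leading term y^3: no divisor's leading term divides it; move 41/4y^3 to the remainder.
  leading term x^2: no divisor's leading term divides it; move 1/2x^2 to the remainder.
  leading term xy: subtract (-281/14)·k_3 from 281/32xy + 7y^2 + 377/64x - 475/32y - 117/16 → 7y^2 + 3/2x + 23/2y + 41/4
  leading term y^2: no divisor's leading term divides it; move 7y^2 to the remainder.
  leading term x: no divisor's leading term divides it; move 3/2x to the remainder.
  leading term y: no divisor's leading term divides it; move 23/2y to the remainder.
  leading term 1: no divisor's leading term divides it; move 41/4 to the remainder.
  remainder -1/2y^4 + 41/4y^3 + 1/2x^2 + 7y^2 + 3/2x + 23/2y + 41/4 ≠ 0; add k_4 = -1/2y^4 + 41/4y^3 + 1/2x^2 + 7y^2 + 3/2x + 23/2y + 41/4 to the basis.

S(h_2,k_3): lcm = x^3y. S = 7/2xy^3 - 1/2y^4 - 1/2x^3 + 3x^2y + 2x^2 - 31/2y.
  leading term xy^3: subtract (-8y^2)·k_3 from 7/2xy^3 - 1/2y^4 - 1/2x^3 + 3x^2y + 2x^2 - 31/2y → -1/2y^4 - 1/2x^3 + 3x^2y - 7/4xy^2 + 21/2y^3 + 2x^2 + 7y^2 - 31/2y
  leading term y^4: subtract (1)·k_4 from -1/2y^4 - 1/2x^3 + 3x^2y - 7/4xy^2 + 21/2y^3 + 2x^2 + 7y^2 - 31/2y → -1/2x^3 + 3x^2y - 7/4xy^2 + 1/4y^3 + 3/2x^2 - 3/2x - 27y - 41/4
  leading term x^3: subtract (1/32)·h_1 from -1/2x^3 + 3x^2y - 7/4xy^2 + 1/4y^3 + 3/2x^2 - 3/2x - 27y - 41/4 → 3x^2y + 3/2x^2 - 7/32xy - 103/64x - 843/32y - 281/16
  leading term x^2y: subtract (-48/7x)·k_3 from 3x^2y + 3/2x^2 - 7/32xy - 103/64x - 843/32y - 281/16 → 281/32xy + 281/64x - 843/32y - 281/16
  leading term xy: subtract (-281/14)·k_3 from 281/32xy + 281/64x - 843/32y - 281/16 → 0
  remainder 0.

S(h_1,k_4): leading monomials are coprime, so the S-polynomial reduces to 0 (Buchberger's first criterion).
S(h_2,k_4): leading monomials are coprime, so the S-polynomial reduces to 0 (Buchberger's first criterion).
S(k_3,k_4): lcm = xy^4. S = 21xy^3 - 3y^4 + x^3 + 14xy^2 - 2y^3 + 3x^2 + 23xy + 41/2x.
  leading term xy^3: subtract (-48y^2)·k_3 from 21xy^3 - 3y^4 + x^3 + 14xy^2 - 2y^3 + 3x^2 + 23xy + 41/2x → -3y^4 + x^3 + 7/2xy^2 + 61y^3 + 3x^2 + 23xy + 42y^2 + 41/2x
  leading term y^4: subtract (6)·k_4 from -3y^4 + x^3 + 7/2xy^2 + 61y^3 + 3x^2 + 23xy + 42y^2 + 41/2x → x^3 + 7/2xy^2 - 1/2y^3 + 23xy + 23/2x - 69y - 123/2
  leading term x^3: subtract (-1/16)·h_1 from x^3 + 7/2xy^2 - 1/2y^3 + 23xy + 23/2x - 69y - 123/2 → 375/16xy + 375/32x - 1125/16y - 375/8
  leading term xy: subtract (-375/7)·k_3 from 375/16xy + 375/32x - 1125/16y - 375/8 → 0
  remainder 0.

Every S-polynomial of the final basis reduces to 0, so we have a Gröbner basis.
Inter-reduce: drop elements whose leading term is divisible by another's, tail-reduce, and make monic.
Reduced Gröbner basis: {y^4 - 41/2y^3 - x^2 - 14y^2 - 3x - 23y - 41/2, x^3 - 1/2y^3 + 21/2y^2 + 7/8x + 7/4y - 19, xy + 1/2x - 3y - 2}.

These coincide, so the ideals are equal.
The choice of monomial ordering does not affect the verdict — as long as both bases are computed under the same ordering, their equality decides ideal equality.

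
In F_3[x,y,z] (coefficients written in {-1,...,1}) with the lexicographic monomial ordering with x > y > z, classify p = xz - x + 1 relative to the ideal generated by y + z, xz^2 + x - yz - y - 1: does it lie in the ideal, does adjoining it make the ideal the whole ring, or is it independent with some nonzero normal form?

First compute the reduced Gröbner basis of I by Buchberger's algorithm.
f_1 = y + z, LT = y.
f_2 = xz^2 + x - yz - y - 1, LT = xz^2.

The S-polynomials (S(f_1,f_2)) all reduce to 0 modulo the current basis, so we have a Gröbner basis.
Inter-reduce: drop elements whose leading term is divisible by another's, tail-reduce, and make monic.
Reduced Gröbner basis: {xz^2 + x + z^2 + z - 1, y + z}.
Label its elements g_1 = xz^2 + x + z^2 + z - 1, g_2 = y + z.

Reduce p = xz - x + 1 modulo G:
  leading term xz: no divisor's leading term divides it; move xz to the remainder.
  leading term x: no divisor's leading term divides it; move -x to the remainder.
  leading term 1: no divisor's leading term divides it; move 1 to the remainder.
  normal form = xz - x + 1.
The normal form is nonzero, so p ∉ I. Since p minus its normal form lies in I, I + (p) = I + (r) where r = xz - x + 1; decide whether this ideal is the whole ring.
Run Buchberger on G together with r (pairs among the g_i already reduce to 0 since G is a Gröbner basis):
g_1 = xz^2 + x + z^2 + z - 1, LT = xz^2.
g_2 = y + z, LT = y.
r = xz - x + 1, LT = xz.

S(g_1,r): lcm = xz^2. S = xz + x + z^2 - 1.
  reduce S modulo (g_1, g_2, r):
  remainder -x + z^2 + 1 ≠ 0; add m_4 = -x + z^2 + 1 to the basis.

S(g_1,m_4): lcm = xz^2. S = x + z^4 - z^2 + z - 1.
  reduce S modulo (g_1, g_2, r, m_4):
  remainder z^4 + z ≠ 0; add m_5 = z^4 + z to the basis.

S(r,m_4): lcm = xz. S = -x + z^3 + z + 1.
  reduce S modulo (g_1, g_2, r, m_4, m_5):
  remainder z^3 - z^2 + z ≠ 0; add m_6 = z^3 - z^2 + z to the basis.

The other S-polynomials (S(g_1,g_2), S(g_2,r), S(g_2,m_4), S(g_1,m_5), S(g_2,m_5), S(r,m_5), S(m_4,m_5), S(g_1,m_6), S(g_2,m_6), S(r,m_6), S(m_4,m_6), S(m_5,m_6)) all reduce to 0 modulo the current basis, so we have a Gröbner basis.
Inter-reduce: drop elements whose leading term is divisible by another's, tail-reduce, and make monic.
Reduced Gröbner basis: {x - z^2 - 1, y + z, z^3 - z^2 + z}.
The reduced Gröbner basis of I + (p) is {x - z^2 - 1, y + z, z^3 - z^2 + z} ≠ {1}, a proper ideal, so the enlarged system stays consistent: p is independent of I, with normal form xz - x + 1.

xz - x + 1 is independent of I; its normal form modulo I is xz - x + 1.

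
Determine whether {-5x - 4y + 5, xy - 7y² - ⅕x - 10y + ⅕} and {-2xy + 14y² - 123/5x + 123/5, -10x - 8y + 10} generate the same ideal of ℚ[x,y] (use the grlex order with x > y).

Yes, the ideals are equal.

For a fixed monomial order, each ideal has a unique reduced Gröbner basis; comparing bases decides equality.
Buchberger on the first generating set:
f_1 = -5x - 4y + 5, LT = x.
f_2 = xy - 7y² - ⅕x - 10y + ⅕, LT = xy.

S(f_1,f_2): lcm = xy. S = 39/5y² + ⅕x + 9y - ⅕.
  reduce S modulo (f_1, f_2):
  remainder 39/5y² + 221/25y ≠ 0; add g_3 = 39/5y² + 221/25y to the basis.

The other S-polynomials (S(f_1,g_3), S(f_2,g_3)) all reduce to 0 modulo the current basis, so we have a Gröbner basis.
Inter-reduce: drop elements whose leading term is divisible by another's, tail-reduce, and make monic.
Reduced Gröbner basis: {y² + 17/15y, x + ⅘y - 1}.

Buchberger on the second generating set:
h_1 = -2xy + 14y² - 123/5x + 123/5, LT = xy.
h_2 = -10x - 8y + 10, LT = x.

S(h_1,h_2): lcm = xy. S = -39/5y² + 123/10x + y - 123/10.
  reduce S modulo (h_1, h_2):
  remainder -39/5y² - 221/25y ≠ 0; add k_3 = -39/5y² - 221/25y to the basis.

The other S-polynomials (S(h_1,k_3), S(h_2,k_3)) all reduce to 0 modulo the current basis, so we have a Gröbner basis.
Inter-reduce: drop elements whose leading term is divisible by another's, tail-reduce, and make monic.
Reduced Gröbner basis: {y² + 17/15y, x + ⅘y - 1}.

Same reduced basis, so the two generating sets span the same ideal.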